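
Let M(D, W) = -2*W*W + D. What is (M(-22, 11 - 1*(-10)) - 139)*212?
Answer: -221116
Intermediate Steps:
M(D, W) = D - 2*W² (M(D, W) = -2*W² + D = D - 2*W²)
(M(-22, 11 - 1*(-10)) - 139)*212 = ((-22 - 2*(11 - 1*(-10))²) - 139)*212 = ((-22 - 2*(11 + 10)²) - 139)*212 = ((-22 - 2*21²) - 139)*212 = ((-22 - 2*441) - 139)*212 = ((-22 - 882) - 139)*212 = (-904 - 139)*212 = -1043*212 = -221116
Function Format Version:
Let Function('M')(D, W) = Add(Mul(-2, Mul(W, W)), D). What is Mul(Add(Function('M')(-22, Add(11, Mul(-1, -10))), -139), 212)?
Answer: -221116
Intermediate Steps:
Function('M')(D, W) = Add(D, Mul(-2, Pow(W, 2))) (Function('M')(D, W) = Add(Mul(-2, Pow(W, 2)), D) = Add(D, Mul(-2, Pow(W, 2))))
Mul(Add(Function('M')(-22, Add(11, Mul(-1, -10))), -139), 212) = Mul(Add(Add(-22, Mul(-2, Pow(Add(11, Mul(-1, -10)), 2))), -139), 212) = Mul(Add(Add(-22, Mul(-2, Pow(Add(11, 10), 2))), -139), 212) = Mul(Add(Add(-22, Mul(-2, Pow(21, 2))), -139), 212) = Mul(Add(Add(-22, Mul(-2, 441)), -139), 212) = Mul(Add(Add(-22, -882), -139), 212) = Mul(Add(-904, -139), 212) = Mul(-1043, 212) = -221116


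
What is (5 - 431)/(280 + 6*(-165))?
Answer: ⅗ ≈ 0.60000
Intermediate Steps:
(5 - 431)/(280 + 6*(-165)) = -426/(280 - 990) = -426/(-710) = -426*(-1/710) = ⅗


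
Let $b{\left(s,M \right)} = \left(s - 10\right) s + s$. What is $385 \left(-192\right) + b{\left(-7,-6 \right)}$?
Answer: $-73808$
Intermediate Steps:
$b{\left(s,M \right)} = s + s \left(-10 + s\right)$ ($b{\left(s,M \right)} = \left(-10 + s\right) s + s = s \left(-10 + s\right) + s = s + s \left(-10 + s\right)$)
$385 \left(-192\right) + b{\left(-7,-6 \right)} = 385 \left(-192\right) - 7 \left(-9 - 7\right) = -73920 - -112 = -73920 + 112 = -73808$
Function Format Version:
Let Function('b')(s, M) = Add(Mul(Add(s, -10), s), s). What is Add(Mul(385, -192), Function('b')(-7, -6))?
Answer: -73808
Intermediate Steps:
Function('b')(s, M) = Add(s, Mul(s, Add(-10, s))) (Function('b')(s, M) = Add(Mul(Add(-10, s), s), s) = Add(Mul(s, Add(-10, s)), s) = Add(s, Mul(s, Add(-10, s))))
Add(Mul(385, -192), Function('b')(-7, -6)) = Add(Mul(385, -192), Mul(-7, Add(-9, -7))) = Add(-73920, Mul(-7, -16)) = Add(-73920, 112) = -73808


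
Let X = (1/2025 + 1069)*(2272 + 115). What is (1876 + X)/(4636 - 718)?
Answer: 2585499931/3966975 ≈ 651.76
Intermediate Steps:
X = 5167200962/2025 (X = (1/2025 + 1069)*2387 = (2164726/2025)*2387 = 5167200962/2025 ≈ 2.5517e+6)
(1876 + X)/(4636 - 718) = (1876 + 5167200962/2025)/(4636 - 718) = (5170999862/2025)/3918 = (5170999862/2025)*(1/3918) = 2585499931/3966975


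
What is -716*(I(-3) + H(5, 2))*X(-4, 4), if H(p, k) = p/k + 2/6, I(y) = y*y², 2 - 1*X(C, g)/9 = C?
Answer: 934380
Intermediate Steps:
X(C, g) = 18 - 9*C
I(y) = y³
H(p, k) = ⅓ + p/k (H(p, k) = p/k + 2*(⅙) = p/k + ⅓ = ⅓ + p/k)
-716*(I(-3) + H(5, 2))*X(-4, 4) = -716*((-3)³ + (5 + (⅓)*2)/2)*(18 - 9*(-4)) = -716*(-27 + (5 + ⅔)/2)*(18 + 36) = -716*(-27 + (½)*(17/3))*54 = -716*(-27 + 17/6)*54 = -(-51910)*54/3 = -716*(-1305) = 934380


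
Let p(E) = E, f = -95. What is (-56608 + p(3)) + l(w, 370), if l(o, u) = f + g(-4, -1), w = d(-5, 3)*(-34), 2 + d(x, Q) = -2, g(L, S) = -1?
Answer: -56701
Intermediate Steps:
d(x, Q) = -4 (d(x, Q) = -2 - 2 = -4)
w = 136 (w = -4*(-34) = 136)
l(o, u) = -96 (l(o, u) = -95 - 1 = -96)
(-56608 + p(3)) + l(w, 370) = (-56608 + 3) - 96 = -56605 - 96 = -56701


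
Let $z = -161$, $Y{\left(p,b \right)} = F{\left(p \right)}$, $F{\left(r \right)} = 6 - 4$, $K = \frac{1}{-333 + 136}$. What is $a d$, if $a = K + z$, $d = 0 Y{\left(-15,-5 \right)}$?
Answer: $0$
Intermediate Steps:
$K = - \frac{1}{197}$ ($K = \frac{1}{-197} = - \frac{1}{197} \approx -0.0050761$)
$F{\left(r \right)} = 2$
$Y{\left(p,b \right)} = 2$
$d = 0$ ($d = 0 \cdot 2 = 0$)
$a = - \frac{31718}{197}$ ($a = - \frac{1}{197} - 161 = - \frac{31718}{197} \approx -161.01$)
$a d = \left(- \frac{31718}{197}\right) 0 = 0$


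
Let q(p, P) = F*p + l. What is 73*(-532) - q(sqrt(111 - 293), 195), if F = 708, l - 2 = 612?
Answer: -39450 - 708*I*sqrt(182) ≈ -39450.0 - 9551.4*I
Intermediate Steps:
l = 614 (l = 2 + 612 = 614)
q(p, P) = 614 + 708*p (q(p, P) = 708*p + 614 = 614 + 708*p)
73*(-532) - q(sqrt(111 - 293), 195) = 73*(-532) - (614 + 708*sqrt(111 - 293)) = -38836 - (614 + 708*sqrt(-182)) = -38836 - (614 + 708*(I*sqrt(182))) = -38836 - (614 + 708*I*sqrt(182)) = -38836 + (-614 - 708*I*sqrt(182)) = -39450 - 708*I*sqrt(182)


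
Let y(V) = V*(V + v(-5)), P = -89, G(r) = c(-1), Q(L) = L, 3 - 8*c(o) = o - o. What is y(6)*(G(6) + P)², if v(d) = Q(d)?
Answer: 1508043/32 ≈ 47126.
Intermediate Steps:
c(o) = 3/8 (c(o) = 3/8 - (o - o)/8 = 3/8 - ⅛*0 = 3/8 + 0 = 3/8)
G(r) = 3/8
v(d) = d
y(V) = V*(-5 + V) (y(V) = V*(V - 5) = V*(-5 + V))
y(6)*(G(6) + P)² = (6*(-5 + 6))*(3/8 - 89)² = (6*1)*(-709/8)² = 6*(502681/64) = 1508043/32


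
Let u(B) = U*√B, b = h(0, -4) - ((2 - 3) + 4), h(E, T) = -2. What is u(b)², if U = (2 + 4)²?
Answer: -6480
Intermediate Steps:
U = 36 (U = 6² = 36)
b = -5 (b = -2 - ((2 - 3) + 4) = -2 - (-1 + 4) = -2 - 1*3 = -2 - 3 = -5)
u(B) = 36*√B
u(b)² = (36*√(-5))² = (36*(I*√5))² = (36*I*√5)² = -6480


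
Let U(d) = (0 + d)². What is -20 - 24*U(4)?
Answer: -404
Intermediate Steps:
U(d) = d²
-20 - 24*U(4) = -20 - 24*4² = -20 - 24*16 = -20 - 384 = -404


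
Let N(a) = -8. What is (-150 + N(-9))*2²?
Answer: -632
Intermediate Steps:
(-150 + N(-9))*2² = (-150 - 8)*2² = -158*4 = -632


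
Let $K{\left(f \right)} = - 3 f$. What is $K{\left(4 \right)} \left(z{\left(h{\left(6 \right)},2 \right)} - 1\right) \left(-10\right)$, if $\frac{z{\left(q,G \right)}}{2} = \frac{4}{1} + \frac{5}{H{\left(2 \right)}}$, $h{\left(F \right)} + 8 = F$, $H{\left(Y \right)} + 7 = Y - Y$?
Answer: $\frac{4680}{7} \approx 668.57$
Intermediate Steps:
$H{\left(Y \right)} = -7$ ($H{\left(Y \right)} = -7 + \left(Y - Y\right) = -7 + 0 = -7$)
$h{\left(F \right)} = -8 + F$
$z{\left(q,G \right)} = \frac{46}{7}$ ($z{\left(q,G \right)} = 2 \left(\frac{4}{1} + \frac{5}{-7}\right) = 2 \left(4 \cdot 1 + 5 \left(- \frac{1}{7}\right)\right) = 2 \left(4 - \frac{5}{7}\right) = 2 \cdot \frac{23}{7} = \frac{46}{7}$)
$K{\left(4 \right)} \left(z{\left(h{\left(6 \right)},2 \right)} - 1\right) \left(-10\right) = \left(-3\right) 4 \left(\frac{46}{7} - 1\right) \left(-10\right) = \left(-12\right) \frac{39}{7} \left(-10\right) = \left(- \frac{468}{7}\right) \left(-10\right) = \frac{4680}{7}$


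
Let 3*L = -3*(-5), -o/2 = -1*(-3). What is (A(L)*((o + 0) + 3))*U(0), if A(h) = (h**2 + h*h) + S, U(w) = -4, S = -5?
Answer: 540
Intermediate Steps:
o = -6 (o = -(-2)*(-3) = -2*3 = -6)
L = 5 (L = (-3*(-5))/3 = (1/3)*15 = 5)
A(h) = -5 + 2*h**2 (A(h) = (h**2 + h*h) - 5 = (h**2 + h**2) - 5 = 2*h**2 - 5 = -5 + 2*h**2)
(A(L)*((o + 0) + 3))*U(0) = ((-5 + 2*5**2)*((-6 + 0) + 3))*(-4) = ((-5 + 2*25)*(-6 + 3))*(-4) = ((-5 + 50)*(-3))*(-4) = (45*(-3))*(-4) = -135*(-4) = 540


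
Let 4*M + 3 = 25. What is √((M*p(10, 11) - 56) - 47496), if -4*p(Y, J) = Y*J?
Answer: I*√190813/2 ≈ 218.41*I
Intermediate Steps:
M = 11/2 (M = -¾ + (¼)*25 = -¾ + 25/4 = 11/2 ≈ 5.5000)
p(Y, J) = -J*Y/4 (p(Y, J) = -Y*J/4 = -J*Y/4)
√((M*p(10, 11) - 56) - 47496) = √((11*(-¼*11*10)/2 - 56) - 47496) = √(((11/2)*(-55/2) - 56) - 47496) = √((-605/4 - 56) - 47496) = √(-829/4 - 47496) = √(-190813/4) = I*√190813/2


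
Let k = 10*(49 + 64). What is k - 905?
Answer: 225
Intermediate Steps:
k = 1130 (k = 10*113 = 1130)
k - 905 = 1130 - 905 = 225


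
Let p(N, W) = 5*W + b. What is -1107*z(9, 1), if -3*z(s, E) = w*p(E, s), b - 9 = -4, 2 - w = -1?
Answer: 55350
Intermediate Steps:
w = 3 (w = 2 - 1*(-1) = 2 + 1 = 3)
b = 5 (b = 9 - 4 = 5)
p(N, W) = 5 + 5*W (p(N, W) = 5*W + 5 = 5 + 5*W)
z(s, E) = -5 - 5*s (z(s, E) = -(5 + 5*s) = -(15 + 15*s)/3 = -5 - 5*s)
-1107*z(9, 1) = -1107*(-5 - 5*9) = -1107*(-5 - 45) = -1107*(-50) = 55350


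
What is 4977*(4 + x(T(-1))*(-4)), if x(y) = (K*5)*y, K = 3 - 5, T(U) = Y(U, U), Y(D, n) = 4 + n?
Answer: 617148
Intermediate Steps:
T(U) = 4 + U
K = -2
x(y) = -10*y (x(y) = (-2*5)*y = -10*y)
4977*(4 + x(T(-1))*(-4)) = 4977*(4 - 10*(4 - 1)*(-4)) = 4977*(4 - 10*3*(-4)) = 4977*(4 - 30*(-4)) = 4977*(4 + 120) = 4977*124 = 617148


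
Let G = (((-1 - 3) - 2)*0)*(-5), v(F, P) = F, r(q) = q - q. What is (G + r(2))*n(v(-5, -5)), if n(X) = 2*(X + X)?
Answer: 0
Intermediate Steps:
r(q) = 0
n(X) = 4*X (n(X) = 2*(2*X) = 4*X)
G = 0 (G = ((-4 - 2)*0)*(-5) = -6*0*(-5) = 0*(-5) = 0)
(G + r(2))*n(v(-5, -5)) = (0 + 0)*(4*(-5)) = 0*(-20) = 0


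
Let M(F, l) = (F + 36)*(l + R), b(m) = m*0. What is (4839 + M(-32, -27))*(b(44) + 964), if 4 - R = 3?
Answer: 4564540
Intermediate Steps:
b(m) = 0
R = 1 (R = 4 - 1*3 = 4 - 3 = 1)
M(F, l) = (1 + l)*(36 + F) (M(F, l) = (F + 36)*(l + 1) = (36 + F)*(1 + l) = (1 + l)*(36 + F))
(4839 + M(-32, -27))*(b(44) + 964) = (4839 + (36 - 32 + 36*(-27) - 32*(-27)))*(0 + 964) = (4839 + (36 - 32 - 972 + 864))*964 = (4839 - 104)*964 = 4735*964 = 4564540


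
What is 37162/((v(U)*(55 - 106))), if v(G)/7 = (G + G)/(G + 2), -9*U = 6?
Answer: 2186/21 ≈ 104.10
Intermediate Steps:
U = -⅔ (U = -⅑*6 = -⅔ ≈ -0.66667)
v(G) = 14*G/(2 + G) (v(G) = 7*((G + G)/(G + 2)) = 7*((2*G)/(2 + G)) = 7*(2*G/(2 + G)) = 14*G/(2 + G))
37162/((v(U)*(55 - 106))) = 37162/(((14*(-⅔)/(2 - ⅔))*(55 - 106))) = 37162/(((14*(-⅔)/(4/3))*(-51))) = 37162/(((14*(-⅔)*(¾))*(-51))) = 37162/((-7*(-51))) = 37162/357 = 37162*(1/357) = 2186/21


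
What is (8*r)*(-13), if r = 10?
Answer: -1040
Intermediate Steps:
(8*r)*(-13) = (8*10)*(-13) = 80*(-13) = -1040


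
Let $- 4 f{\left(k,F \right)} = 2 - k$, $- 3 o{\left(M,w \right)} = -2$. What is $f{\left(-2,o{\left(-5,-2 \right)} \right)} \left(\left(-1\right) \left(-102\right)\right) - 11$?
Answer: $-113$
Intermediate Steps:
$o{\left(M,w \right)} = \frac{2}{3}$ ($o{\left(M,w \right)} = \left(- \frac{1}{3}\right) \left(-2\right) = \frac{2}{3}$)
$f{\left(k,F \right)} = - \frac{1}{2} + \frac{k}{4}$ ($f{\left(k,F \right)} = - \frac{2 - k}{4} = - \frac{1}{2} + \frac{k}{4}$)
$f{\left(-2,o{\left(-5,-2 \right)} \right)} \left(\left(-1\right) \left(-102\right)\right) - 11 = \left(- \frac{1}{2} + \frac{1}{4} \left(-2\right)\right) \left(\left(-1\right) \left(-102\right)\right) - 11 = \left(- \frac{1}{2} - \frac{1}{2}\right) 102 - 11 = \left(-1\right) 102 - 11 = -102 - 11 = -113$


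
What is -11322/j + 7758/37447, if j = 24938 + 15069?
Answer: -113600628/1498142129 ≈ -0.075828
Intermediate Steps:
j = 40007
-11322/j + 7758/37447 = -11322/40007 + 7758/37447 = -113600628/1498142129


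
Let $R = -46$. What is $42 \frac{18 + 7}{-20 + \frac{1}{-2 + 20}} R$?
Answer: $\frac{869400}{359} \approx 2421.7$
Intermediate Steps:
$42 \frac{18 + 7}{-20 + \frac{1}{-2 + 20}} R = 42 \frac{18 + 7}{-20 + \frac{1}{-2 + 20}} \left(-46\right) = 42 \frac{25}{-20 + \frac{1}{18}} \left(-46\right) = 42 \frac{25}{- \frac{359}{18}} \left(-46\right) = 42 \cdot 25 \left(- \frac{18}{359}\right) \left(-46\right) = 42 \left(- \frac{450}{359}\right) \left(-46\right) = \left(- \frac{18900}{359}\right) \left(-46\right) = \frac{869400}{359}$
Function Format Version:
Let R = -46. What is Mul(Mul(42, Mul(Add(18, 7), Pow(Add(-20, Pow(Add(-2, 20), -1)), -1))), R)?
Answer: Rational(869400, 359) ≈ 2421.7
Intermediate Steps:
Mul(Mul(42, Mul(Add(18, 7), Pow(Add(-20, Pow(Add(-2, 20), -1)), -1))), R) = Mul(Mul(42, Mul(Add(18, 7), Pow(Add(-20, Pow(Add(-2, 20), -1)), -1))), -46) = Mul(Mul(42, Mul(25, Pow(Add(-20, Pow(18, -1)), -1))), -46) = Mul(Mul(42, Mul(25, Pow(Add(-20, Rational(1, 18)), -1))), -46) = Mul(Mul(42, Mul(25, Pow(Rational(-359, 18), -1))), -46) = Mul(Mul(42, Mul(25, Rational(-18, 359))), -46) = Mul(Mul(42, Rational(-450, 359)), -46) = Mul(Rational(-18900, 359), -46) = Rational(869400, 359)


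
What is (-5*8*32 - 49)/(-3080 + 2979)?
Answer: 1329/101 ≈ 13.158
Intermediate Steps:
(-5*8*32 - 49)/(-3080 + 2979) = (-40*32 - 49)/(-101) = (-1280 - 49)*(-1/101) = -1329*(-1/101) = 1329/101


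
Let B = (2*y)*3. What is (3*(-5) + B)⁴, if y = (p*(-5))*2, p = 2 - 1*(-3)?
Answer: 9845600625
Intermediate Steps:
p = 5 (p = 2 + 3 = 5)
y = -50 (y = (5*(-5))*2 = -25*2 = -50)
B = -300 (B = (2*(-50))*3 = -100*3 = -300)
(3*(-5) + B)⁴ = (3*(-5) - 300)⁴ = (-15 - 300)⁴ = (-315)⁴ = 9845600625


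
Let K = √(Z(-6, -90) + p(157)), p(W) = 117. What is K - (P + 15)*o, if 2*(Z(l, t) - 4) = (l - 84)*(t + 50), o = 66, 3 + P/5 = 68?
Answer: -22440 + √1921 ≈ -22396.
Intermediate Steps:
P = 325 (P = -15 + 5*68 = -15 + 340 = 325)
Z(l, t) = 4 + (-84 + l)*(50 + t)/2 (Z(l, t) = 4 + ((l - 84)*(t + 50))/2 = 4 + ((-84 + l)*(50 + t))/2 = 4 + (-84 + l)*(50 + t)/2)
K = √1921 (K = √((-2096 - 42*(-90) + 25*(-6) + (½)*(-6)*(-90)) + 117) = √((-2096 + 3780 - 150 + 270) + 117) = √(1804 + 117) = √1921 ≈ 43.829)
K - (P + 15)*o = √1921 - (325 + 15)*66 = √1921 - 340*66 = √1921 - 1*22440 = √1921 - 22440 = -22440 + √1921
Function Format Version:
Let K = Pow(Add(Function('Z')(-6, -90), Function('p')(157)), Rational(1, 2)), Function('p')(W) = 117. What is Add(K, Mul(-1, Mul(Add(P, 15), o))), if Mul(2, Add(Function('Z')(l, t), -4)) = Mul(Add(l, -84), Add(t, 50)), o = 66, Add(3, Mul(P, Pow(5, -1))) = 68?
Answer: Add(-22440, Pow(1921, Rational(1, 2))) ≈ -22396.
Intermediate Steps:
P = 325 (P = Add(-15, Mul(5, 68)) = Add(-15, 340) = 325)
Function('Z')(l, t) = Add(4, Mul(Rational(1, 2), Add(-84, l), Add(50, t))) (Function('Z')(l, t) = Add(4, Mul(Rational(1, 2), Mul(Add(l, -84), Add(t, 50)))) = Add(4, Mul(Rational(1, 2), Mul(Add(-84, l), Add(50, t)))) = Add(4, Mul(Rational(1, 2), Add(-84, l), Add(50, t))))
K = Pow(1921, Rational(1, 2)) (K = Pow(Add(Add(-2096, Mul(-42, -90), Mul(25, -6), Mul(Rational(1, 2), -6, -90)), 117), Rational(1, 2)) = Pow(Add(Add(-2096, 3780, -150, 270), 117), Rational(1, 2)) = Pow(Add(1804, 117), Rational(1, 2)) = Pow(1921, Rational(1, 2)) ≈ 43.829)
Add(K, Mul(-1, Mul(Add(P, 15), o))) = Add(Pow(1921, Rational(1, 2)), Mul(-1, Mul(Add(325, 15), 66))) = Add(Pow(1921, Rational(1, 2)), Mul(-1, Mul(340, 66))) = Add(Pow(1921, Rational(1, 2)), Mul(-1, 22440)) = Add(Pow(1921, Rational(1, 2)), -22440) = Add(-22440, Pow(1921, Rational(1, 2)))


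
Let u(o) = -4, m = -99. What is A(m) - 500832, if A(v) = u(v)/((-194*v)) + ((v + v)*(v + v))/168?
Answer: -67301482771/134442 ≈ -5.0060e+5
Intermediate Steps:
A(v) = v²/42 + 2/(97*v) (A(v) = -4*(-1/(194*v)) + ((v + v)*(v + v))/168 = -(-2)/(97*v) + ((2*v)*(2*v))*(1/168) = 2/(97*v) + (4*v²)*(1/168) = 2/(97*v) + v²/42 = v²/42 + 2/(97*v))
A(m) - 500832 = (1/4074)*(84 + 97*(-99)³)/(-99) - 500832 = (1/4074)*(-1/99)*(84 + 97*(-970299)) - 500832 = (1/4074)*(-1/99)*(84 - 94119003) - 500832 = (1/4074)*(-1/99)*(-94118919) - 500832 = 31372973/134442 - 500832 = -67301482771/134442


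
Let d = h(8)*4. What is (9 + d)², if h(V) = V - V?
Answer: 81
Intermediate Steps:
h(V) = 0
d = 0 (d = 0*4 = 0)
(9 + d)² = (9 + 0)² = 9² = 81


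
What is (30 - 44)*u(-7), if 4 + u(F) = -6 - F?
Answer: 42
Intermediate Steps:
u(F) = -10 - F (u(F) = -4 + (-6 - F) = -10 - F)
(30 - 44)*u(-7) = (30 - 44)*(-10 - 1*(-7)) = -14*(-10 + 7) = -14*(-3) = 42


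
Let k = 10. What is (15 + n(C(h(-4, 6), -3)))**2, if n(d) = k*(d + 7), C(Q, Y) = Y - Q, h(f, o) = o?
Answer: 25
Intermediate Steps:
n(d) = 70 + 10*d (n(d) = 10*(d + 7) = 10*(7 + d) = 70 + 10*d)
(15 + n(C(h(-4, 6), -3)))**2 = (15 + (70 + 10*(-3 - 1*6)))**2 = (15 + (70 + 10*(-3 - 6)))**2 = (15 + (70 + 10*(-9)))**2 = (15 + (70 - 90))**2 = (15 - 20)**2 = (-5)**2 = 25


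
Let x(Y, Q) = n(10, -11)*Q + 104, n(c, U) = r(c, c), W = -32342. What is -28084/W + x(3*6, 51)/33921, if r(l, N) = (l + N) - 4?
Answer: 491196002/548536491 ≈ 0.89547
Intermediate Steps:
r(l, N) = -4 + N + l (r(l, N) = (N + l) - 4 = -4 + N + l)
n(c, U) = -4 + 2*c (n(c, U) = -4 + c + c = -4 + 2*c)
x(Y, Q) = 104 + 16*Q (x(Y, Q) = (-4 + 2*10)*Q + 104 = (-4 + 20)*Q + 104 = 16*Q + 104 = 104 + 16*Q)
-28084/W + x(3*6, 51)/33921 = -28084/(-32342) + (104 + 16*51)/33921 = -28084*(-1/32342) + (104 + 816)*(1/33921) = 14042/16171 + 920*(1/33921) = 14042/16171 + 920/33921 = 491196002/548536491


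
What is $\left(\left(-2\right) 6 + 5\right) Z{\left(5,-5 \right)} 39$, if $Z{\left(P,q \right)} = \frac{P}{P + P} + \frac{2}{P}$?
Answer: $- \frac{2457}{10} \approx -245.7$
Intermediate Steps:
$Z{\left(P,q \right)} = \frac{1}{2} + \frac{2}{P}$ ($Z{\left(P,q \right)} = \frac{P}{2 P} + \frac{2}{P} = P \frac{1}{2 P} + \frac{2}{P} = \frac{1}{2} + \frac{2}{P}$)
$\left(\left(-2\right) 6 + 5\right) Z{\left(5,-5 \right)} 39 = \left(\left(-2\right) 6 + 5\right) \frac{4 + 5}{2 \cdot 5} \cdot 39 = \left(-12 + 5\right) \frac{1}{2} \cdot \frac{1}{5} \cdot 9 \cdot 39 = \left(-7\right) \frac{9}{10} \cdot 39 = \left(- \frac{63}{10}\right) 39 = - \frac{2457}{10}$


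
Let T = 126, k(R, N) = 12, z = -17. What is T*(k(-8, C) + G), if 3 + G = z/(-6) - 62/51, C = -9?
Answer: 22743/17 ≈ 1337.8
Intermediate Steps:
G = -47/34 (G = -3 + (-17/(-6) - 62/51) = -3 + (-17*(-1/6) - 62*1/51) = -3 + (17/6 - 62/51) = -3 + 55/34 = -47/34 ≈ -1.3824)
T*(k(-8, C) + G) = 126*(12 - 47/34) = 126*(361/34) = 22743/17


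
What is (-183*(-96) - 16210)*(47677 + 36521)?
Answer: 114340884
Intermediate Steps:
(-183*(-96) - 16210)*(47677 + 36521) = (17568 - 16210)*84198 = 1358*84198 = 114340884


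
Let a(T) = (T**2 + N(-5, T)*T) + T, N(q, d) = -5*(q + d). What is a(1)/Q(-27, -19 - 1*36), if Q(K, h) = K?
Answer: -22/27 ≈ -0.81481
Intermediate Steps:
N(q, d) = -5*d - 5*q (N(q, d) = -5*(d + q) = -5*d - 5*q)
a(T) = T + T**2 + T*(25 - 5*T) (a(T) = (T**2 + (-5*T - 5*(-5))*T) + T = (T**2 + (-5*T + 25)*T) + T = (T**2 + (25 - 5*T)*T) + T = (T**2 + T*(25 - 5*T)) + T = T + T**2 + T*(25 - 5*T))
a(1)/Q(-27, -19 - 1*36) = (2*1*(13 - 2*1))/(-27) = (2*1*(13 - 2))*(-1/27) = (2*1*11)*(-1/27) = 22*(-1/27) = -22/27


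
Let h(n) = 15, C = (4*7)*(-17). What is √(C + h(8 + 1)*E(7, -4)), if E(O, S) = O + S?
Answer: I*√431 ≈ 20.761*I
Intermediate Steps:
C = -476 (C = 28*(-17) = -476)
√(C + h(8 + 1)*E(7, -4)) = √(-476 + 15*(7 - 4)) = √(-476 + 15*3) = √(-476 + 45) = √(-431) = I*√431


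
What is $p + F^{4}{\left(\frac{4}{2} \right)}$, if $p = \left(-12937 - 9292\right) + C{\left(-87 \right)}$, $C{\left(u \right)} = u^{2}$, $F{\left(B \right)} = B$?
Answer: $-14644$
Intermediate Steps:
$p = -14660$ ($p = \left(-12937 - 9292\right) + \left(-87\right)^{2} = \left(-12937 - 9292\right) + 7569 = -22229 + 7569 = -14660$)
$p + F^{4}{\left(\frac{4}{2} \right)} = -14660 + \left(\frac{4}{2}\right)^{4} = -14660 + \left(4 \cdot \frac{1}{2}\right)^{4} = -14660 + 2^{4} = -14660 + 16 = -14644$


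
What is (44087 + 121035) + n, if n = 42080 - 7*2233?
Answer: 191571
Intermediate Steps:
n = 26449 (n = 42080 - 1*15631 = 42080 - 15631 = 26449)
(44087 + 121035) + n = (44087 + 121035) + 26449 = 165122 + 26449 = 191571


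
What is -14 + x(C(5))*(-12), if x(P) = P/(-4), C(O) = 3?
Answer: -5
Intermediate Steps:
x(P) = -P/4 (x(P) = P*(-¼) = -P/4)
-14 + x(C(5))*(-12) = -14 - ¼*3*(-12) = -14 - ¾*(-12) = -14 + 9 = -5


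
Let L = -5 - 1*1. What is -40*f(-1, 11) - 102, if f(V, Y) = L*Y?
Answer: 2538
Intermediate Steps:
L = -6 (L = -5 - 1 = -6)
f(V, Y) = -6*Y
-40*f(-1, 11) - 102 = -(-240)*11 - 102 = -40*(-66) - 102 = 2640 - 102 = 2538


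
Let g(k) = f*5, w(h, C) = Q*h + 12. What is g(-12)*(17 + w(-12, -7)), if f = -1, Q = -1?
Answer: -205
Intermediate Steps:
w(h, C) = 12 - h (w(h, C) = -h + 12 = 12 - h)
g(k) = -5 (g(k) = -1*5 = -5)
g(-12)*(17 + w(-12, -7)) = -5*(17 + (12 - 1*(-12))) = -5*(17 + (12 + 12)) = -5*(17 + 24) = -5*41 = -205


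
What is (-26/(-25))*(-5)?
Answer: -26/5 ≈ -5.2000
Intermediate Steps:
(-26/(-25))*(-5) = -1/25*(-26)*(-5) = (26/25)*(-5) = -26/5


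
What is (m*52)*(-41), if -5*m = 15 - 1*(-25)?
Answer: 17056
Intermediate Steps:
m = -8 (m = -(15 - 1*(-25))/5 = -(15 + 25)/5 = -1/5*40 = -8)
(m*52)*(-41) = -8*52*(-41) = -416*(-41) = 17056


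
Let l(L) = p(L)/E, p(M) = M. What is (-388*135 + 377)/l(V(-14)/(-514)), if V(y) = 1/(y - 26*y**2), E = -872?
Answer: 119104700788640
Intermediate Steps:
l(L) = -L/872 (l(L) = L/(-872) = L*(-1/872) = -L/872)
(-388*135 + 377)/l(V(-14)/(-514)) = (-388*135 + 377)/((-(-1/(-14*(-1 + 26*(-14))))/(872*(-514)))) = (-52380 + 377)/((-(-1*(-1/14)/(-1 - 364))*(-1)/(872*514))) = -52003/((-(-1*(-1/14)/(-365))*(-1)/(872*514))) = -52003/((-(-1*(-1/14)*(-1/365))*(-1)/(872*514))) = -52003/((-(-1)*(-1)/(4455920*514))) = -52003/((-1/872*1/2626540)) = -52003/(-1/2290342880) = -52003*(-2290342880) = 119104700788640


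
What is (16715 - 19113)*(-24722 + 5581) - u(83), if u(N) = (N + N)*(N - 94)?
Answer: 45901944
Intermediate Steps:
u(N) = 2*N*(-94 + N) (u(N) = (2*N)*(-94 + N) = 2*N*(-94 + N))
(16715 - 19113)*(-24722 + 5581) - u(83) = (16715 - 19113)*(-24722 + 5581) - 2*83*(-94 + 83) = -2398*(-19141) - 2*83*(-11) = 45900118 - 1*(-1826) = 45900118 + 1826 = 45901944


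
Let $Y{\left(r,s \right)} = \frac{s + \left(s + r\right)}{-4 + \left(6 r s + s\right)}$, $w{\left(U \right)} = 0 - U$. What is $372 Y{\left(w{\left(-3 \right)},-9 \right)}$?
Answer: $\frac{1116}{35} \approx 31.886$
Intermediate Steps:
$w{\left(U \right)} = - U$
$Y{\left(r,s \right)} = \frac{r + 2 s}{-4 + s + 6 r s}$ ($Y{\left(r,s \right)} = \frac{s + \left(r + s\right)}{-4 + \left(6 r s + s\right)} = \frac{r + 2 s}{-4 + \left(s + 6 r s\right)} = \frac{r + 2 s}{-4 + s + 6 r s}$)
$372 Y{\left(w{\left(-3 \right)},-9 \right)} = 372 \frac{\left(-1\right) \left(-3\right) + 2 \left(-9\right)}{-4 - 9 + 6 \left(\left(-1\right) \left(-3\right)\right) \left(-9\right)} = 372 \frac{3 - 18}{-4 - 9 + 6 \cdot 3 \left(-9\right)} = 372 \frac{1}{-4 - 9 - 162} \left(-15\right) = 372 \frac{1}{-175} \left(-15\right) = 372 \left(\left(- \frac{1}{175}\right) \left(-15\right)\right) = 372 \cdot \frac{3}{35} = \frac{1116}{35}$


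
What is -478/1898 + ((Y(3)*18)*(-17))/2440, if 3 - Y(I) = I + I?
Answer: 144011/1157780 ≈ 0.12439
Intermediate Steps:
Y(I) = 3 - 2*I (Y(I) = 3 - (I + I) = 3 - 2*I)
-478/1898 + ((Y(3)*18)*(-17))/2440 = -478/1898 + (((3 - 2*3)*18)*(-17))/2440 = -478*1/1898 + (((3 - 6)*18)*(-17))*(1/2440) = -239/949 + (-3*18*(-17))*(1/2440) = -239/949 - 54*(-17)*(1/2440) = -239/949 + 918*(1/2440) = -239/949 + 459/1220 = 144011/1157780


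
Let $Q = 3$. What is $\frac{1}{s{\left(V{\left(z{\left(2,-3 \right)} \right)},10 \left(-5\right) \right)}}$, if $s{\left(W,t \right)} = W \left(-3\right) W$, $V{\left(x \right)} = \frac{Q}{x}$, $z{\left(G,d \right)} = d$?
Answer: $- \frac{1}{3} \approx -0.33333$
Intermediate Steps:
$V{\left(x \right)} = \frac{3}{x}$
$s{\left(W,t \right)} = - 3 W^{2}$ ($s{\left(W,t \right)} = - 3 W W = - 3 W^{2}$)
$\frac{1}{s{\left(V{\left(z{\left(2,-3 \right)} \right)},10 \left(-5\right) \right)}} = \frac{1}{\left(-3\right) \left(\frac{3}{-3}\right)^{2}} = \frac{1}{\left(-3\right) \left(3 \left(- \frac{1}{3}\right)\right)^{2}} = \frac{1}{\left(-3\right) \left(-1\right)^{2}} = \frac{1}{\left(-3\right) 1} = \frac{1}{-3} = - \frac{1}{3}$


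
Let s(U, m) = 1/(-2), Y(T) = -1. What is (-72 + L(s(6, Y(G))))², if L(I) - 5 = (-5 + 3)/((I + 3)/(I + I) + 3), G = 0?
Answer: 5041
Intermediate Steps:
s(U, m) = -½
L(I) = 5 - 2/(3 + (3 + I)/(2*I)) (L(I) = 5 + (-5 + 3)/((I + 3)/(I + I) + 3) = 5 - 2/((3 + I)/((2*I)) + 3) = 5 - 2/((3 + I)*(1/(2*I)) + 3) = 5 - 2/((3 + I)/(2*I) + 3) = 5 - 2/(3 + (3 + I)/(2*I)))
(-72 + L(s(6, Y(G))))² = (-72 + (15 + 31*(-½))/(3 + 7*(-½)))² = (-72 + (15 - 31/2)/(3 - 7/2))² = (-72 - ½/(-½))² = (-72 - 2*(-½))² = (-72 + 1)² = (-71)² = 5041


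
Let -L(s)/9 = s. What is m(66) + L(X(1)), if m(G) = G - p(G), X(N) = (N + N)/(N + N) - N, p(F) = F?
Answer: 0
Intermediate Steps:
X(N) = 1 - N (X(N) = (2*N)/((2*N)) - N = (2*N)*(1/(2*N)) - N = 1 - N)
L(s) = -9*s
m(G) = 0 (m(G) = G - G = 0)
m(66) + L(X(1)) = 0 - 9*(1 - 1*1) = 0 - 9*(1 - 1) = 0 - 9*0 = 0 + 0 = 0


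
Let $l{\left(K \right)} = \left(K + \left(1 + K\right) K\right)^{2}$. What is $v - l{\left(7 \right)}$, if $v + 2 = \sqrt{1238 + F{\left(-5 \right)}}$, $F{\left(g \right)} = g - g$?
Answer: $-3971 + \sqrt{1238} \approx -3935.8$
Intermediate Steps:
$l{\left(K \right)} = \left(K + K \left(1 + K\right)\right)^{2}$
$F{\left(g \right)} = 0$
$v = -2 + \sqrt{1238}$ ($v = -2 + \sqrt{1238 + 0} = -2 + \sqrt{1238} \approx 33.185$)
$v - l{\left(7 \right)} = \left(-2 + \sqrt{1238}\right) - 7^{2} \left(2 + 7\right)^{2} = \left(-2 + \sqrt{1238}\right) - 49 \cdot 9^{2} = \left(-2 + \sqrt{1238}\right) - 49 \cdot 81 = \left(-2 + \sqrt{1238}\right) - 3969 = -3971 + \sqrt{1238}$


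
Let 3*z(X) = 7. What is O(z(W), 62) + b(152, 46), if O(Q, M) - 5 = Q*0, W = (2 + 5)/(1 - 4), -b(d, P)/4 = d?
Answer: -603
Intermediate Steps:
b(d, P) = -4*d
W = -7/3 (W = 7/(-3) = 7*(-⅓) = -7/3 ≈ -2.3333)
z(X) = 7/3 (z(X) = (⅓)*7 = 7/3)
O(Q, M) = 5 (O(Q, M) = 5 + Q*0 = 5 + 0 = 5)
O(z(W), 62) + b(152, 46) = 5 - 4*152 = 5 - 608 = -603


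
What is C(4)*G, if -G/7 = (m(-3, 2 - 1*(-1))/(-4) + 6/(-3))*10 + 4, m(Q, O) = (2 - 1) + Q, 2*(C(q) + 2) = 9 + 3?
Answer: 308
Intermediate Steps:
C(q) = 4 (C(q) = -2 + (9 + 3)/2 = -2 + (1/2)*12 = -2 + 6 = 4)
m(Q, O) = 1 + Q
G = 77 (G = -7*(((1 - 3)/(-4) + 6/(-3))*10 + 4) = -7*((-2*(-1/4) + 6*(-1/3))*10 + 4) = -7*((1/2 - 2)*10 + 4) = -7*(-3/2*10 + 4) = -7*(-15 + 4) = -7*(-11) = 77)
C(4)*G = 4*77 = 308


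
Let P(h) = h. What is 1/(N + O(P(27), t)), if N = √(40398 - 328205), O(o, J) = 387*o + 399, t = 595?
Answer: 10848/117966911 - 13*I*√1703/117966911 ≈ 9.1958e-5 - 4.5477e-6*I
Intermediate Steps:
O(o, J) = 399 + 387*o
N = 13*I*√1703 (N = √(-287807) = 13*I*√1703 ≈ 536.48*I)
1/(N + O(P(27), t)) = 1/(13*I*√1703 + (399 + 387*27)) = 1/(13*I*√1703 + (399 + 10449)) = 1/(13*I*√1703 + 10848) = 1/(10848 + 13*I*√1703)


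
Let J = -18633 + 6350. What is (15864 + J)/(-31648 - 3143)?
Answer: -3581/34791 ≈ -0.10293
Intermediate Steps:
J = -12283
(15864 + J)/(-31648 - 3143) = (15864 - 12283)/(-31648 - 3143) = 3581/(-34791) = 3581*(-1/34791) = -3581/34791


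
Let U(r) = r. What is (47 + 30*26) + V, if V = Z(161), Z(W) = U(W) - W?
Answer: 827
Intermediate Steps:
Z(W) = 0 (Z(W) = W - W = 0)
V = 0
(47 + 30*26) + V = (47 + 30*26) + 0 = (47 + 780) + 0 = 827 + 0 = 827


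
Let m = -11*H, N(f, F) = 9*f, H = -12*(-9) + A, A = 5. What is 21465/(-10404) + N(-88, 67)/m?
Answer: -186273/130628 ≈ -1.4260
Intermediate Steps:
H = 113 (H = -12*(-9) + 5 = 108 + 5 = 113)
m = -1243 (m = -11*113 = -1*1243 = -1243)
21465/(-10404) + N(-88, 67)/m = 21465/(-10404) + (9*(-88))/(-1243) = 21465*(-1/10404) - 792*(-1/1243) = -2385/1156 + 72/113 = -186273/130628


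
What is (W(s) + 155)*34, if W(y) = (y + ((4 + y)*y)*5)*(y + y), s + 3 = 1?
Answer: 8262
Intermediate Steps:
s = -2 (s = -3 + 1 = -2)
W(y) = 2*y*(y + 5*y*(4 + y)) (W(y) = (y + (y*(4 + y))*5)*(2*y) = (y + 5*y*(4 + y))*(2*y) = 2*y*(y + 5*y*(4 + y)))
(W(s) + 155)*34 = ((-2)**2*(42 + 10*(-2)) + 155)*34 = (4*(42 - 20) + 155)*34 = (4*22 + 155)*34 = (88 + 155)*34 = 243*34 = 8262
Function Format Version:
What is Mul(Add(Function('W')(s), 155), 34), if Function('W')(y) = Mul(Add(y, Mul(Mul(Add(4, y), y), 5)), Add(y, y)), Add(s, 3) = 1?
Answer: 8262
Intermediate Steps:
s = -2 (s = Add(-3, 1) = -2)
Function('W')(y) = Mul(2, y, Add(y, Mul(5, y, Add(4, y)))) (Function('W')(y) = Mul(Add(y, Mul(Mul(y, Add(4, y)), 5)), Mul(2, y)) = Mul(Add(y, Mul(5, y, Add(4, y))), Mul(2, y)) = Mul(2, y, Add(y, Mul(5, y, Add(4, y)))))
Mul(Add(Function('W')(s), 155), 34) = Mul(Add(Mul(Pow(-2, 2), Add(42, Mul(10, -2))), 155), 34) = Mul(Add(Mul(4, Add(42, -20)), 155), 34) = Mul(Add(Mul(4, 22), 155), 34) = Mul(Add(88, 155), 34) = Mul(243, 34) = 8262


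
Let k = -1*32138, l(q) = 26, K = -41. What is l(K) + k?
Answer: -32112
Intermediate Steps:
k = -32138
l(K) + k = 26 - 32138 = -32112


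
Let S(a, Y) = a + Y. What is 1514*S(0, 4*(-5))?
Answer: -30280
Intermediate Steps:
S(a, Y) = Y + a
1514*S(0, 4*(-5)) = 1514*(4*(-5) + 0) = 1514*(-20 + 0) = 1514*(-20) = -30280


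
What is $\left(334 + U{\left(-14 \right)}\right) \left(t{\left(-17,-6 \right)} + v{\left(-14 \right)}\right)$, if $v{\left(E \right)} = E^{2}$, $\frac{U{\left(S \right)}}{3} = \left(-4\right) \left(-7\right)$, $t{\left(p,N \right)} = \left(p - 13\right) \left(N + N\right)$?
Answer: $232408$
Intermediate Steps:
$t{\left(p,N \right)} = 2 N \left(-13 + p\right)$ ($t{\left(p,N \right)} = \left(-13 + p\right) 2 N = 2 N \left(-13 + p\right)$)
$U{\left(S \right)} = 84$ ($U{\left(S \right)} = 3 \left(\left(-4\right) \left(-7\right)\right) = 3 \cdot 28 = 84$)
$\left(334 + U{\left(-14 \right)}\right) \left(t{\left(-17,-6 \right)} + v{\left(-14 \right)}\right) = \left(334 + 84\right) \left(2 \left(-6\right) \left(-13 - 17\right) + \left(-14\right)^{2}\right) = 418 \left(2 \left(-6\right) \left(-30\right) + 196\right) = 418 \left(360 + 196\right) = 418 \cdot 556 = 232408$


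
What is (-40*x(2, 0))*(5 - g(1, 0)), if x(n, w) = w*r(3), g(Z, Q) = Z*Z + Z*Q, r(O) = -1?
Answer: 0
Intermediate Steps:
g(Z, Q) = Z² + Q*Z
x(n, w) = -w (x(n, w) = w*(-1) = -w)
(-40*x(2, 0))*(5 - g(1, 0)) = (-(-40)*0)*(5 - (0 + 1)) = (-40*0)*(5 - 1) = 0*(5 - 1*1) = 0*(5 - 1) = 0*4 = 0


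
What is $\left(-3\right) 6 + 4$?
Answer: $-14$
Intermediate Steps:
$\left(-3\right) 6 + 4 = -18 + 4 = -14$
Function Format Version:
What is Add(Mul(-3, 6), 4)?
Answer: -14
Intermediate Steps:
Add(Mul(-3, 6), 4) = Add(-18, 4) = -14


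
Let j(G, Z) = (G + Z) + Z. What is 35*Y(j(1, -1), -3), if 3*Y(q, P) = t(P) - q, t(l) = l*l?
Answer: 350/3 ≈ 116.67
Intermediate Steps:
j(G, Z) = G + 2*Z
t(l) = l²
Y(q, P) = -q/3 + P²/3 (Y(q, P) = (P² - q)/3 = -q/3 + P²/3)
35*Y(j(1, -1), -3) = 35*(-(1 + 2*(-1))/3 + (⅓)*(-3)²) = 35*(-(1 - 2)/3 + (⅓)*9) = 35*(-⅓*(-1) + 3) = 35*(⅓ + 3) = 35*(10/3) = 350/3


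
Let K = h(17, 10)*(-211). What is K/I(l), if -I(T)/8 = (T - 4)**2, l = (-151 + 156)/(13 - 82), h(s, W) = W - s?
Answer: -7031997/631688 ≈ -11.132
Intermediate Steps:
K = 1477 (K = (10 - 1*17)*(-211) = (10 - 17)*(-211) = -7*(-211) = 1477)
l = -5/69 (l = 5/(-69) = 5*(-1/69) = -5/69 ≈ -0.072464)
I(T) = -8*(-4 + T)**2 (I(T) = -8*(T - 4)**2 = -8*(-4 + T)**2)
K/I(l) = 1477/((-8*(-4 - 5/69)**2)) = 1477/((-8*(-281/69)**2)) = 1477/((-8*78961/4761)) = 1477/(-631688/4761) = 1477*(-4761/631688) = -7031997/631688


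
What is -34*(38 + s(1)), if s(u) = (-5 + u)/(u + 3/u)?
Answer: -1258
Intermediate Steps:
s(u) = (-5 + u)/(u + 3/u)
-34*(38 + s(1)) = -34*(38 + 1*(-5 + 1)/(3 + 1**2)) = -34*(38 + 1*(-4)/(3 + 1)) = -34*(38 + 1*(-4)/4) = -34*(38 + 1*(1/4)*(-4)) = -34*(38 - 1) = -34*37 = -1258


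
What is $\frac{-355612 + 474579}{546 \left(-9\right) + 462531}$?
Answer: $\frac{118967}{457617} \approx 0.25997$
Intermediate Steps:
$\frac{-355612 + 474579}{546 \left(-9\right) + 462531} = \frac{118967}{-4914 + 462531} = \frac{118967}{457617}$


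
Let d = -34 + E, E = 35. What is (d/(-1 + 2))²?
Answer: 1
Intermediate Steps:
d = 1 (d = -34 + 35 = 1)
(d/(-1 + 2))² = (1/(-1 + 2))² = (1/1)² = (1*1)² = 1² = 1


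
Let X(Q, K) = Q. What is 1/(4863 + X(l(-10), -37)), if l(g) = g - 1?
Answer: 1/4852 ≈ 0.00020610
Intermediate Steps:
l(g) = -1 + g
1/(4863 + X(l(-10), -37)) = 1/(4863 + (-1 - 10)) = 1/(4863 - 11) = 1/4852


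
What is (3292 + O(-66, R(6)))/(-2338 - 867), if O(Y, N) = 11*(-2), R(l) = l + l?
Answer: -654/641 ≈ -1.0203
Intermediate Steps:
R(l) = 2*l
O(Y, N) = -22
(3292 + O(-66, R(6)))/(-2338 - 867) = (3292 - 22)/(-2338 - 867) = 3270/(-3205) = 3270*(-1/3205) = -654/641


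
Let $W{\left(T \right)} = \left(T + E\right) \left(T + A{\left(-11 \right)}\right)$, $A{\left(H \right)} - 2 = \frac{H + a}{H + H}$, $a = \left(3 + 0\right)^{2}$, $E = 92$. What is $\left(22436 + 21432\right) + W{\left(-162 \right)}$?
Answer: $\frac{605678}{11} \approx 55062.0$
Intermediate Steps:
$a = 9$ ($a = 3^{2} = 9$)
$A{\left(H \right)} = 2 + \frac{9 + H}{2 H}$ ($A{\left(H \right)} = 2 + \frac{H + 9}{H + H} = 2 + \frac{9 + H}{2 H}$)
$W{\left(T \right)} = \left(92 + T\right) \left(\frac{23}{11} + T\right)$ ($W{\left(T \right)} = \left(T + 92\right) \left(T + \frac{9 + 5 \left(-11\right)}{2 \left(-11\right)}\right) = \left(92 + T\right) \left(T + \frac{1}{2} \left(- \frac{1}{11}\right) \left(9 - 55\right)\right) = \left(92 + T\right) \left(T + \frac{1}{2} \left(- \frac{1}{11}\right) \left(-46\right)\right) = \left(92 + T\right) \left(T + \frac{23}{11}\right) = \left(92 + T\right) \left(\frac{23}{11} + T\right)$)
$\left(22436 + 21432\right) + W{\left(-162 \right)} = \left(22436 + 21432\right) + \left(\frac{2116}{11} + \left(-162\right)^{2} + \frac{1035}{11} \left(-162\right)\right) = 43868 + \left(\frac{2116}{11} + 26244 - \frac{167670}{11}\right) = 43868 + \frac{123130}{11} = \frac{605678}{11}$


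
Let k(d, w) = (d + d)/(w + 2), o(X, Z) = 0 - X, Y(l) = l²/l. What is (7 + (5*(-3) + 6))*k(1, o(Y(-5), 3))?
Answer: -4/7 ≈ -0.57143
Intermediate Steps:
Y(l) = l
o(X, Z) = -X
k(d, w) = 2*d/(2 + w) (k(d, w) = (2*d)/(2 + w) = 2*d/(2 + w))
(7 + (5*(-3) + 6))*k(1, o(Y(-5), 3)) = (7 + (5*(-3) + 6))*(2*1/(2 - 1*(-5))) = (7 + (-15 + 6))*(2*1/(2 + 5)) = (7 - 9)*(2*1/7) = -4/7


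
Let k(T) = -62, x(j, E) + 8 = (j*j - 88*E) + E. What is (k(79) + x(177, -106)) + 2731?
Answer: 43212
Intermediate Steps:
x(j, E) = -8 + j² - 87*E (x(j, E) = -8 + ((j*j - 88*E) + E) = -8 + ((j² - 88*E) + E) = -8 + (j² - 87*E) = -8 + j² - 87*E)
(k(79) + x(177, -106)) + 2731 = (-62 + (-8 + 177² - 87*(-106))) + 2731 = (-62 + (-8 + 31329 + 9222)) + 2731 = (-62 + 40543) + 2731 = 40481 + 2731 = 43212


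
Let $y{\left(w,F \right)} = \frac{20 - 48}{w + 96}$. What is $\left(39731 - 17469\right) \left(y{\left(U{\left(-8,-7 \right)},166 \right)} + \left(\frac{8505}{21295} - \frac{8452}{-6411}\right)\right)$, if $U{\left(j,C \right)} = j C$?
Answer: $\frac{17711109116329}{518784531} \approx 34140.0$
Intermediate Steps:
$U{\left(j,C \right)} = C j$
$y{\left(w,F \right)} = - \frac{28}{96 + w}$
$\left(39731 - 17469\right) \left(y{\left(U{\left(-8,-7 \right)},166 \right)} + \left(\frac{8505}{21295} - \frac{8452}{-6411}\right)\right) = \left(39731 - 17469\right) \left(- \frac{28}{96 - -56} + \left(\frac{8505}{21295} - \frac{8452}{-6411}\right)\right) = 22262 \left(- \frac{28}{96 + 56} + \left(8505 \cdot \frac{1}{21295} - - \frac{8452}{6411}\right)\right) = 22262 \left(- \frac{28}{152} + \left(\frac{1701}{4259} + \frac{8452}{6411}\right)\right) = 22262 \left(\left(-28\right) \frac{1}{152} + \frac{46902179}{27304449}\right) = 22262 \left(- \frac{7}{38} + \frac{46902179}{27304449}\right) = 22262 \cdot \frac{1591151659}{1037569062} = \frac{17711109116329}{518784531}$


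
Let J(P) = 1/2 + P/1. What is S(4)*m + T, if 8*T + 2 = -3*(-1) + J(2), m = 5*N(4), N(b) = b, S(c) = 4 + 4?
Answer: 2567/16 ≈ 160.44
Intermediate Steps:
S(c) = 8
m = 20 (m = 5*4 = 20)
J(P) = ½ + P (J(P) = 1*(½) + P*1 = ½ + P)
T = 7/16 (T = -¼ + (-3*(-1) + (½ + 2))/8 = -¼ + (3 + 5/2)/8 = -¼ + (⅛)*(11/2) = -¼ + 11/16 = 7/16 ≈ 0.43750)
S(4)*m + T = 8*20 + 7/16 = 160 + 7/16 = 2567/16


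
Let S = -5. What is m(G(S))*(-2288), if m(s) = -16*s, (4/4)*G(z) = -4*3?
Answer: -439296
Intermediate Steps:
G(z) = -12 (G(z) = -4*3 = -12)
m(G(S))*(-2288) = -16*(-12)*(-2288) = 192*(-2288) = -439296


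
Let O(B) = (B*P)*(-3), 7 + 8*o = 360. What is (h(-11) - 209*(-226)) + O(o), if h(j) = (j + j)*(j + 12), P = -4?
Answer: 95483/2 ≈ 47742.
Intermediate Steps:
h(j) = 2*j*(12 + j) (h(j) = (2*j)*(12 + j) = 2*j*(12 + j))
o = 353/8 (o = -7/8 + (1/8)*360 = -7/8 + 45 = 353/8 ≈ 44.125)
O(B) = 12*B (O(B) = (B*(-4))*(-3) = -4*B*(-3) = 12*B)
(h(-11) - 209*(-226)) + O(o) = (2*(-11)*(12 - 11) - 209*(-226)) + 12*(353/8) = (2*(-11)*1 + 47234) + 1059/2 = (-22 + 47234) + 1059/2 = 47212 + 1059/2 = 95483/2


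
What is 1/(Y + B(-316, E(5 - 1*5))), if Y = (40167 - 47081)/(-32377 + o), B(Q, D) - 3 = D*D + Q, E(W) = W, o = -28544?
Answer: -60921/19061359 ≈ -0.0031960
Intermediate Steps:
B(Q, D) = 3 + Q + D² (B(Q, D) = 3 + (D*D + Q) = 3 + (D² + Q) = 3 + (Q + D²) = 3 + Q + D²)
Y = 6914/60921 (Y = (40167 - 47081)/(-32377 - 28544) = -6914/(-60921) = -6914*(-1/60921) = 6914/60921 ≈ 0.11349)
1/(Y + B(-316, E(5 - 1*5))) = 1/(6914/60921 + (3 - 316 + (5 - 1*5)²)) = 1/(6914/60921 + (3 - 316 + (5 - 5)²)) = 1/(6914/60921 + (3 - 316 + 0²)) = 1/(6914/60921 + (3 - 316 + 0)) = 1/(6914/60921 - 313) = 1/(-19061359/60921) = -60921/19061359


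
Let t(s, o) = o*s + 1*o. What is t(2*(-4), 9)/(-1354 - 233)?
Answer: 21/529 ≈ 0.039698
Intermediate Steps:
t(s, o) = o + o*s (t(s, o) = o*s + o = o + o*s)
t(2*(-4), 9)/(-1354 - 233) = (9*(1 + 2*(-4)))/(-1354 - 233) = (9*(1 - 8))/(-1587) = -3*(-7)/529 = -1/1587*(-63) = 21/529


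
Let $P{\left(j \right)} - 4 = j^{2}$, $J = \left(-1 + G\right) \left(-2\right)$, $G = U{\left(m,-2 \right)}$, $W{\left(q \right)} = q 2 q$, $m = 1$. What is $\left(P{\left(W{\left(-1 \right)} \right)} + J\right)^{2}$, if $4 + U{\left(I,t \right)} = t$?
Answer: $484$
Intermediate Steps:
$U{\left(I,t \right)} = -4 + t$
$W{\left(q \right)} = 2 q^{2}$ ($W{\left(q \right)} = 2 q q = 2 q^{2}$)
$G = -6$ ($G = -4 - 2 = -6$)
$J = 14$ ($J = \left(-1 - 6\right) \left(-2\right) = \left(-7\right) \left(-2\right) = 14$)
$P{\left(j \right)} = 4 + j^{2}$
$\left(P{\left(W{\left(-1 \right)} \right)} + J\right)^{2} = \left(\left(4 + \left(2 \left(-1\right)^{2}\right)^{2}\right) + 14\right)^{2} = \left(\left(4 + \left(2 \cdot 1\right)^{2}\right) + 14\right)^{2} = \left(\left(4 + 2^{2}\right) + 14\right)^{2} = \left(\left(4 + 4\right) + 14\right)^{2} = \left(8 + 14\right)^{2} = 22^{2} = 484$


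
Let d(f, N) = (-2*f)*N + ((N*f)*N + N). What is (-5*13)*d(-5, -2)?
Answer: 2730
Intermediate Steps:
d(f, N) = N + f*N² - 2*N*f (d(f, N) = -2*N*f + (f*N² + N) = -2*N*f + (N + f*N²) = N + f*N² - 2*N*f)
(-5*13)*d(-5, -2) = (-5*13)*(-2*(1 - 2*(-5) - 2*(-5))) = -(-130)*(1 + 10 + 10) = -(-130)*21 = -65*(-42) = 2730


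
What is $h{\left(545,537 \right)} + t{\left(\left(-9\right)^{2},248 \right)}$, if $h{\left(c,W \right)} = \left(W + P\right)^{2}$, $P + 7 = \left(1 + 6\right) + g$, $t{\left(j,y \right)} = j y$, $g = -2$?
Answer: $306313$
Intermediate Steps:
$P = -2$ ($P = -7 + \left(\left(1 + 6\right) - 2\right) = -7 + \left(7 - 2\right) = -7 + 5 = -2$)
$h{\left(c,W \right)} = \left(-2 + W\right)^{2}$ ($h{\left(c,W \right)} = \left(W - 2\right)^{2} = \left(-2 + W\right)^{2}$)
$h{\left(545,537 \right)} + t{\left(\left(-9\right)^{2},248 \right)} = \left(-2 + 537\right)^{2} + \left(-9\right)^{2} \cdot 248 = 535^{2} + 81 \cdot 248 = 286225 + 20088 = 306313$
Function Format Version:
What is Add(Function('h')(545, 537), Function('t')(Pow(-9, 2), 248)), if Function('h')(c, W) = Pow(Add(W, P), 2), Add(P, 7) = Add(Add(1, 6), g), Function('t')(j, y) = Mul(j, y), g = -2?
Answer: 306313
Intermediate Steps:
P = -2 (P = Add(-7, Add(Add(1, 6), -2)) = Add(-7, Add(7, -2)) = Add(-7, 5) = -2)
Function('h')(c, W) = Pow(Add(-2, W), 2) (Function('h')(c, W) = Pow(Add(W, -2), 2) = Pow(Add(-2, W), 2))
Add(Function('h')(545, 537), Function('t')(Pow(-9, 2), 248)) = Add(Pow(Add(-2, 537), 2), Mul(Pow(-9, 2), 248)) = Add(Pow(535, 2), Mul(81, 248)) = Add(286225, 20088) = 306313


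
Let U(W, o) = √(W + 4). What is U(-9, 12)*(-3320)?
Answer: -3320*I*√5 ≈ -7423.7*I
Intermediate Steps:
U(W, o) = √(4 + W)
U(-9, 12)*(-3320) = √(4 - 9)*(-3320) = √(-5)*(-3320) = (I*√5)*(-3320) = -3320*I*√5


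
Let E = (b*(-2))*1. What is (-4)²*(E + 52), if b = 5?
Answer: 672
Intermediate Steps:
E = -10 (E = (5*(-2))*1 = -10*1 = -10)
(-4)²*(E + 52) = (-4)²*(-10 + 52) = 16*42 = 672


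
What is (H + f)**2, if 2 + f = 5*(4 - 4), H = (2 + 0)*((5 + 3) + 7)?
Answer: 784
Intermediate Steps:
H = 30 (H = 2*(8 + 7) = 2*15 = 30)
f = -2 (f = -2 + 5*(4 - 4) = -2 + 5*0 = -2 + 0 = -2)
(H + f)**2 = (30 - 2)**2 = 28**2 = 784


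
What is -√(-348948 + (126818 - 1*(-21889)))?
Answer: -3*I*√22249 ≈ -447.48*I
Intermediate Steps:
-√(-348948 + (126818 - 1*(-21889))) = -√(-348948 + (126818 + 21889)) = -√(-348948 + 148707) = -√(-200241) = -3*I*√22249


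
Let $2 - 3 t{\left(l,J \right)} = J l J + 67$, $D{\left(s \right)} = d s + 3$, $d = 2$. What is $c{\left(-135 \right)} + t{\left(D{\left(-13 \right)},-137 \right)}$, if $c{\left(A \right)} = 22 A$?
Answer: $140904$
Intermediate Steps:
$D{\left(s \right)} = 3 + 2 s$ ($D{\left(s \right)} = 2 s + 3 = 3 + 2 s$)
$t{\left(l,J \right)} = - \frac{65}{3} - \frac{l J^{2}}{3}$ ($t{\left(l,J \right)} = \frac{2}{3} - \frac{J l J + 67}{3} = \frac{2}{3} - \frac{l J^{2} + 67}{3} = \frac{2}{3} - \frac{67 + l J^{2}}{3} = \frac{2}{3} - \left(\frac{67}{3} + \frac{l J^{2}}{3}\right) = - \frac{65}{3} - \frac{l J^{2}}{3}$)
$c{\left(-135 \right)} + t{\left(D{\left(-13 \right)},-137 \right)} = 22 \left(-135\right) - \left(\frac{65}{3} + \frac{\left(3 + 2 \left(-13\right)\right) \left(-137\right)^{2}}{3}\right) = -2970 - \left(\frac{65}{3} + \frac{1}{3} \left(3 - 26\right) 18769\right) = -2970 - \left(\frac{65}{3} - \frac{431687}{3}\right) = -2970 + \left(- \frac{65}{3} + \frac{431687}{3}\right) = -2970 + 143874 = 140904$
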